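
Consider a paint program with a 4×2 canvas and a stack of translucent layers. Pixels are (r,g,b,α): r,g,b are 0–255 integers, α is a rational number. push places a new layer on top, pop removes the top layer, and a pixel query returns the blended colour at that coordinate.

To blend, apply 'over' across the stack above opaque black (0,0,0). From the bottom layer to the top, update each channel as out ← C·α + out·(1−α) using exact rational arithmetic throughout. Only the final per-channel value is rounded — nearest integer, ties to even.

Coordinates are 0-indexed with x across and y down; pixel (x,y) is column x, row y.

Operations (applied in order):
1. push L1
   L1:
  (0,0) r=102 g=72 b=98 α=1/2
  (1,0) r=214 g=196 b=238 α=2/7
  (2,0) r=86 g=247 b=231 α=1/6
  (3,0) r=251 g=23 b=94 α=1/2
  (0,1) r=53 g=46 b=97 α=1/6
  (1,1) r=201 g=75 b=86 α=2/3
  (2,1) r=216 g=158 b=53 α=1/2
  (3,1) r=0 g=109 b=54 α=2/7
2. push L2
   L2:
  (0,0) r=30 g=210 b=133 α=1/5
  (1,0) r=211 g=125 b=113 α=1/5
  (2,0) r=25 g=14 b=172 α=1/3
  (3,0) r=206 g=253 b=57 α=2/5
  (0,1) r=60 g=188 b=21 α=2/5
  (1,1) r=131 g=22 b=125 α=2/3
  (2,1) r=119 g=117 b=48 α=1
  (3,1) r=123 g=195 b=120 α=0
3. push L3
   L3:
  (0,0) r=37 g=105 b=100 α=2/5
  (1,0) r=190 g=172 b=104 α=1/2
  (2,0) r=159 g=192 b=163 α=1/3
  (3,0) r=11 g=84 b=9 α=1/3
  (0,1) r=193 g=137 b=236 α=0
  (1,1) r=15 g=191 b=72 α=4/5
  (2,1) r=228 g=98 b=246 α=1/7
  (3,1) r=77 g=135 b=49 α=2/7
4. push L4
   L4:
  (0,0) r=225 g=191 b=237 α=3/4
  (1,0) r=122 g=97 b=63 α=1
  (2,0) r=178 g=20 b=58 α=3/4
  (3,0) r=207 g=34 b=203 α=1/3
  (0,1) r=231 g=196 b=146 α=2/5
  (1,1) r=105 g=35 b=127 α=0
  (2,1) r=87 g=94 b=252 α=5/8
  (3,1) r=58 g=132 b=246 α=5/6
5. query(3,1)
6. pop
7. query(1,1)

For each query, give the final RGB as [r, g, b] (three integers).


query (3,1) [L1,L2,L3,L4] — begin 0,0,0
L1 α=2/7: [0, 218/7, 108/7]
L2 α=0: [0, 218/7, 108/7]
L3 α=2/7: [22, 2980/49, 1226/49]
L4 α=5/6: [52, 17660/147, 30748/147]
= [52, 120, 209]

(1,1) stack=L1,L2,L3; from [0,0,0]:
after L1 α=2/3: [134, 50, 172/3]
after L2 α=2/3: [132, 94/3, 922/9]
after L3 α=4/5: [192/5, 2386/15, 3514/45]
→ [38, 159, 78]


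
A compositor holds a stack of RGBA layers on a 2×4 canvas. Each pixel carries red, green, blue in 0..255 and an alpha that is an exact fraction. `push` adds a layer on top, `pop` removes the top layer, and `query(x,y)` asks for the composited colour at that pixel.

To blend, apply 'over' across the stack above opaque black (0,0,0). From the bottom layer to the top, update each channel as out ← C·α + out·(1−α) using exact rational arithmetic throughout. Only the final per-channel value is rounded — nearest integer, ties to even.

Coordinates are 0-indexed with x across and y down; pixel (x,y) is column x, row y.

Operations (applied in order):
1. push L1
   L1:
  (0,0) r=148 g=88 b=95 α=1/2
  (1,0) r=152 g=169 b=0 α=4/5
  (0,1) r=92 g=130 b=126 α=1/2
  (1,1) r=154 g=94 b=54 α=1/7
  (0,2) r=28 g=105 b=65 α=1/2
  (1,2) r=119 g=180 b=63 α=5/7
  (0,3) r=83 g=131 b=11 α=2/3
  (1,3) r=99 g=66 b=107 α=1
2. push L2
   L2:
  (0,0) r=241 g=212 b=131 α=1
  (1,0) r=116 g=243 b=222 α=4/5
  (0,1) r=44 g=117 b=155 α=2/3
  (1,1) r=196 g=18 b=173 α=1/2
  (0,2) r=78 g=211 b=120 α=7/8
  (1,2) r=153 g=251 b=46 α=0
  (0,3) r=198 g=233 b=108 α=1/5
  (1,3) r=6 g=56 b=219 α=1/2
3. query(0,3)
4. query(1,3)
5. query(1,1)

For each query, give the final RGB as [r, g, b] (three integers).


(0,3) stack=L1,L2; from [0,0,0]:
+L1 (α=2/3) → [166/3, 262/3, 22/3]
+L2 (α=1/5) → [1258/15, 1747/15, 412/15]
rounded: [84, 116, 27]

query (1,3) [L1,L2] — begin 0,0,0
+L1 (α=1) → [99, 66, 107]
+L2 (α=1/2) → [105/2, 61, 163]
= [52, 61, 163]

(1,1) stack=L1,L2; from [0,0,0]:
L1 α=1/7: [22, 94/7, 54/7]
L2 α=1/2: [109, 110/7, 1265/14]
→ [109, 16, 90]


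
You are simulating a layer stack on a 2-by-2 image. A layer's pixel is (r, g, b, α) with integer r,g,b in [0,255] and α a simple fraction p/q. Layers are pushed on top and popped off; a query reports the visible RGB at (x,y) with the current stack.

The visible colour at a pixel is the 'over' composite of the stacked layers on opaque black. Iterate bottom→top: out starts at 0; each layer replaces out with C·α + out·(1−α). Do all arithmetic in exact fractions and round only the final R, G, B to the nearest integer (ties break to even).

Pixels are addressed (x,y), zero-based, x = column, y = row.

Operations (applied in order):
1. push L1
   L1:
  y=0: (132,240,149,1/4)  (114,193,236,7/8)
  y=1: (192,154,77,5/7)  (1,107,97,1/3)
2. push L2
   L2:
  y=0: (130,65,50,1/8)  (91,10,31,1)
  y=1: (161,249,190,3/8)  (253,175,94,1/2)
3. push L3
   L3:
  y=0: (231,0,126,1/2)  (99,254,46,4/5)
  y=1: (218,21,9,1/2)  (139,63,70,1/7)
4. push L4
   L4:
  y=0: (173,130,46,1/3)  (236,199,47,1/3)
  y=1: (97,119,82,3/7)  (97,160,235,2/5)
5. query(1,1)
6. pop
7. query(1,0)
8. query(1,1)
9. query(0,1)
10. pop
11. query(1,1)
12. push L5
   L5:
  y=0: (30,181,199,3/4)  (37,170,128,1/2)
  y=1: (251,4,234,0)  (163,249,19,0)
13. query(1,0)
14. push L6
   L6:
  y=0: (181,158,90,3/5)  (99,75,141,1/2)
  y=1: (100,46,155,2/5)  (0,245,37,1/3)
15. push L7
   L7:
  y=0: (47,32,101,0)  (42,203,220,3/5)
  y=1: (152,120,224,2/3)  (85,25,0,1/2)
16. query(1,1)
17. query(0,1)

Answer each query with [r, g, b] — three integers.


(1,1) stack=L1,L2,L3,L4; from [0,0,0]:
+L1 (α=1/3) → [1/3, 107/3, 97/3]
+L2 (α=1/2) → [380/3, 316/3, 379/6]
+L3 (α=1/7) → [899/7, 695/7, 449/7]
+L4 (α=2/5) → [811/7, 865/7, 4637/35]
→ [116, 124, 132]

query (1,0) [L1,L2,L3] — begin 0,0,0
after L1 α=7/8: [399/4, 1351/8, 413/2]
after L2 α=1: [91, 10, 31]
after L3 α=4/5: [487/5, 1026/5, 43]
→ [97, 205, 43]

(1,1) stack=L1,L2,L3; from [0,0,0]:
L1 α=1/3: [1/3, 107/3, 97/3]
L2 α=1/2: [380/3, 316/3, 379/6]
L3 α=1/7: [899/7, 695/7, 449/7]
rounded: [128, 99, 64]

query (0,1) [L1,L2,L3] — begin 0,0,0
+L1 (α=5/7) → [960/7, 110, 55]
+L2 (α=3/8) → [8181/56, 1297/8, 845/8]
+L3 (α=1/2) → [20389/112, 1465/16, 917/16]
= [182, 92, 57]

(1,1) stack=L1,L2; from [0,0,0]:
+L1 (α=1/3) → [1/3, 107/3, 97/3]
+L2 (α=1/2) → [380/3, 316/3, 379/6]
= [127, 105, 63]

query (1,0) [L1,L2,L5] — begin 0,0,0
+L1 (α=7/8) → [399/4, 1351/8, 413/2]
+L2 (α=1) → [91, 10, 31]
+L5 (α=1/2) → [64, 90, 159/2]
= [64, 90, 80]

at x=1,y=1 over L1,L2,L5,L6,L7:
+L1 (α=1/3) → [1/3, 107/3, 97/3]
+L2 (α=1/2) → [380/3, 316/3, 379/6]
+L5 (α=0) → [380/3, 316/3, 379/6]
+L6 (α=1/3) → [760/9, 1367/9, 490/9]
+L7 (α=1/2) → [1525/18, 796/9, 245/9]
= [85, 88, 27]

query (0,1) [L1,L2,L5,L6,L7] — begin 0,0,0
+L1 (α=5/7) → [960/7, 110, 55]
+L2 (α=3/8) → [8181/56, 1297/8, 845/8]
+L5 (α=0) → [8181/56, 1297/8, 845/8]
+L6 (α=2/5) → [35743/280, 4627/40, 1003/8]
+L7 (α=2/3) → [120863/840, 14227/120, 1529/8]
→ [144, 119, 191]


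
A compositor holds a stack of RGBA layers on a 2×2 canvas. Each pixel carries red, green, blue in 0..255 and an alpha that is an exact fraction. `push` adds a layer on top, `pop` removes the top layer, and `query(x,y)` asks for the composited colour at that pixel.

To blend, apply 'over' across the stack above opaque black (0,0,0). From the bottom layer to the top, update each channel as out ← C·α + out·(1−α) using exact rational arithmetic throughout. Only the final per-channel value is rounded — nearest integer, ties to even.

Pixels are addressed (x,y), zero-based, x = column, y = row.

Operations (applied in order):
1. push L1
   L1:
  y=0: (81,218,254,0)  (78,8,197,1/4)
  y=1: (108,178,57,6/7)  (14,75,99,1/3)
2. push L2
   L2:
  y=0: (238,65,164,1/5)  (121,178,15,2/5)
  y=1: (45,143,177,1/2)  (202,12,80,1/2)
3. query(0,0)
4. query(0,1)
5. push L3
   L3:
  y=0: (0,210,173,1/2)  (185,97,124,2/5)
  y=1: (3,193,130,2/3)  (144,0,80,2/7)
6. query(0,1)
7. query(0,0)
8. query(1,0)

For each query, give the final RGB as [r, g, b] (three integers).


(0,0) stack=L1,L2; from [0,0,0]:
L1 α=0: [0, 0, 0]
L2 α=1/5: [238/5, 13, 164/5]
= [48, 13, 33]

at x=0,y=1 over L1,L2:
L1 α=6/7: [648/7, 1068/7, 342/7]
L2 α=1/2: [963/14, 2069/14, 1581/14]
= [69, 148, 113]

(0,1) stack=L1,L2,L3; from [0,0,0]:
+L1 (α=6/7) → [648/7, 1068/7, 342/7]
+L2 (α=1/2) → [963/14, 2069/14, 1581/14]
+L3 (α=2/3) → [349/14, 2491/14, 5221/42]
= [25, 178, 124]

at x=0,y=0 over L1,L2,L3:
L1 α=0: [0, 0, 0]
L2 α=1/5: [238/5, 13, 164/5]
L3 α=1/2: [119/5, 223/2, 1029/10]
= [24, 112, 103]

at x=1,y=0 over L1,L2,L3:
+L1 (α=1/4) → [39/2, 2, 197/4]
+L2 (α=2/5) → [601/10, 362/5, 711/20]
+L3 (α=2/5) → [5503/50, 2056/25, 7093/100]
= [110, 82, 71]


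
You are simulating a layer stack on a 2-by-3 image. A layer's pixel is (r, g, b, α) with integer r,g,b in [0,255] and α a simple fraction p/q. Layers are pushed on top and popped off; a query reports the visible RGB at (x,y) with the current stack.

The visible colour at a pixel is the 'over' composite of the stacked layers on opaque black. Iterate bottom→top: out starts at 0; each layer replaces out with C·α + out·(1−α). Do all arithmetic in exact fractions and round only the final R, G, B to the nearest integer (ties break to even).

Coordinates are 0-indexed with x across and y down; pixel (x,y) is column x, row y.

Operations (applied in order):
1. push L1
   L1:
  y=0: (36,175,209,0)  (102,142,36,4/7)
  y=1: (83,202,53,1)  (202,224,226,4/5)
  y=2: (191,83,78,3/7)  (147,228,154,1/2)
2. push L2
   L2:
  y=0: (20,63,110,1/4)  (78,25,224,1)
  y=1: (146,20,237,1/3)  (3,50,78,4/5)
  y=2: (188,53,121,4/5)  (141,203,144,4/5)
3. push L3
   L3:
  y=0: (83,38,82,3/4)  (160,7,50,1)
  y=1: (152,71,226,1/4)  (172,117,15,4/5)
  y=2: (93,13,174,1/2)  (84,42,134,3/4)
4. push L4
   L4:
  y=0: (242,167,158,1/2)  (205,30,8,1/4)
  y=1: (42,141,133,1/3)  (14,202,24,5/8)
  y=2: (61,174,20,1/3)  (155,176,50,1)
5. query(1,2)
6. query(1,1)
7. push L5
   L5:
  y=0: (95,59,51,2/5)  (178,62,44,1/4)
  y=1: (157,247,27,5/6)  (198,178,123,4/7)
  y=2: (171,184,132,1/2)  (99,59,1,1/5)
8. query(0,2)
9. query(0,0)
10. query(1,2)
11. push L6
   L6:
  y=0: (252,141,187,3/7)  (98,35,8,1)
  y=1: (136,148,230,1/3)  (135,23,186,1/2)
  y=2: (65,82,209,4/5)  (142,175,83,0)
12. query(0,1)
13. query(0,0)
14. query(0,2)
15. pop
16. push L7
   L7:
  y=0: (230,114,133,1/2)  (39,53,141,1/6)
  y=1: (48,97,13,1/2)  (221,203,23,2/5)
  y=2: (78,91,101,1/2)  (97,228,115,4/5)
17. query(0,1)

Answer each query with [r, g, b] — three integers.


query (1,2) [L1,L2,L3,L4] — begin 0,0,0
+L1 (α=1/2) → [147/2, 114, 77]
+L2 (α=4/5) → [255/2, 926/5, 653/5]
+L3 (α=3/4) → [759/8, 389/5, 2663/20]
+L4 (α=1) → [155, 176, 50]
= [155, 176, 50]

query (1,1) [L1,L2,L3,L4] — begin 0,0,0
L1 α=4/5: [808/5, 896/5, 904/5]
L2 α=4/5: [868/25, 1896/25, 2464/25]
L3 α=4/5: [18068/125, 13596/125, 3964/125]
L4 α=5/8: [31477/500, 83519/500, 6723/250]
= [63, 167, 27]

query (0,2) [L1,L2,L3,L4,L5] — begin 0,0,0
+L1 (α=3/7) → [573/7, 249/7, 234/7]
+L2 (α=4/5) → [5837/35, 1733/35, 3622/35]
+L3 (α=1/2) → [4546/35, 1094/35, 4856/35]
+L4 (α=1/3) → [11227/105, 8278/105, 10412/105]
+L5 (α=1/2) → [14591/105, 13799/105, 12136/105]
= [139, 131, 116]

at x=0,y=0 over L1,L2,L3,L4,L5:
+L1 (α=0) → [0, 0, 0]
+L2 (α=1/4) → [5, 63/4, 55/2]
+L3 (α=3/4) → [127/2, 519/16, 547/8]
+L4 (α=1/2) → [611/4, 3191/32, 1811/16]
+L5 (α=2/5) → [2593/20, 13349/160, 1413/16]
→ [130, 83, 88]

query (1,2) [L1,L2,L3,L4,L5] — begin 0,0,0
after L1 α=1/2: [147/2, 114, 77]
after L2 α=4/5: [255/2, 926/5, 653/5]
after L3 α=3/4: [759/8, 389/5, 2663/20]
after L4 α=1: [155, 176, 50]
after L5 α=1/5: [719/5, 763/5, 201/5]
rounded: [144, 153, 40]

(0,1) stack=L1,L2,L3,L4,L5,L6; from [0,0,0]:
+L1 (α=1) → [83, 202, 53]
+L2 (α=1/3) → [104, 424/3, 343/3]
+L3 (α=1/4) → [116, 495/4, 569/4]
+L4 (α=1/3) → [274/3, 259/2, 835/6]
+L5 (α=5/6) → [2629/18, 2729/12, 1645/36]
+L6 (α=1/3) → [3853/27, 3617/18, 5785/54]
→ [143, 201, 107]

at x=0,y=0 over L1,L2,L3,L4,L5,L6:
+L1 (α=0) → [0, 0, 0]
+L2 (α=1/4) → [5, 63/4, 55/2]
+L3 (α=3/4) → [127/2, 519/16, 547/8]
+L4 (α=1/2) → [611/4, 3191/32, 1811/16]
+L5 (α=2/5) → [2593/20, 13349/160, 1413/16]
+L6 (α=3/7) → [6373/35, 30269/280, 3657/28]
→ [182, 108, 131]

at x=0,y=2 over L1,L2,L3,L4,L5,L6:
L1 α=3/7: [573/7, 249/7, 234/7]
L2 α=4/5: [5837/35, 1733/35, 3622/35]
L3 α=1/2: [4546/35, 1094/35, 4856/35]
L4 α=1/3: [11227/105, 8278/105, 10412/105]
L5 α=1/2: [14591/105, 13799/105, 12136/105]
L6 α=4/5: [41891/525, 48239/525, 99916/525]
= [80, 92, 190]

query (0,1) [L1,L2,L3,L4,L5,L7] — begin 0,0,0
+L1 (α=1) → [83, 202, 53]
+L2 (α=1/3) → [104, 424/3, 343/3]
+L3 (α=1/4) → [116, 495/4, 569/4]
+L4 (α=1/3) → [274/3, 259/2, 835/6]
+L5 (α=5/6) → [2629/18, 2729/12, 1645/36]
+L7 (α=1/2) → [3493/36, 3893/24, 2113/72]
= [97, 162, 29]


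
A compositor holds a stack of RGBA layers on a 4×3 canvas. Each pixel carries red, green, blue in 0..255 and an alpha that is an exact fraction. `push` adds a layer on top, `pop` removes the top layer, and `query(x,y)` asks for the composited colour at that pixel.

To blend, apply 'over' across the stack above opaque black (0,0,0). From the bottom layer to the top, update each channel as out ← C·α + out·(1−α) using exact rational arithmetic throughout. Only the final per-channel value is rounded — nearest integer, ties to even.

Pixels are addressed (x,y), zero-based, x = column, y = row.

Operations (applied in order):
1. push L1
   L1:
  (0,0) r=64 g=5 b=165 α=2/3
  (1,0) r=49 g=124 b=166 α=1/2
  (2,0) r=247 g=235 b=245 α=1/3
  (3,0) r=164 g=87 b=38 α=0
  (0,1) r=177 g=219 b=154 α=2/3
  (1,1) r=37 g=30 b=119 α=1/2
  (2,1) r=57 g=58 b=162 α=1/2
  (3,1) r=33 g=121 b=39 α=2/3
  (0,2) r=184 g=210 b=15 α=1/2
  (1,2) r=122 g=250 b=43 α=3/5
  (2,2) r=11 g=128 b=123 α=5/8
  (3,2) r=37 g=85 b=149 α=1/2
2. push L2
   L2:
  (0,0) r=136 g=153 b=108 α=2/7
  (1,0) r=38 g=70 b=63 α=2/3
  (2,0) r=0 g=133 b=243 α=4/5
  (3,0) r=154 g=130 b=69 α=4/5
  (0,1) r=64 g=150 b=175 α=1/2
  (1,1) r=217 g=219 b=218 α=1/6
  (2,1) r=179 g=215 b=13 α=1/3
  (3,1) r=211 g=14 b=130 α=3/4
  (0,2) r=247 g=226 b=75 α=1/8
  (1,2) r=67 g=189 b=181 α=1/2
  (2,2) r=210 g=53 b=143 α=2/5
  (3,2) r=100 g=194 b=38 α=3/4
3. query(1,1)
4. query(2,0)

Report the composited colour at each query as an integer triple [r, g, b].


(1,1) stack=L1,L2; from [0,0,0]:
L1 α=1/2: [37/2, 15, 119/2]
L2 α=1/6: [619/12, 49, 1031/12]
= [52, 49, 86]

at x=2,y=0 over L1,L2:
L1 α=1/3: [247/3, 235/3, 245/3]
L2 α=4/5: [247/15, 1831/15, 3161/15]
rounded: [16, 122, 211]


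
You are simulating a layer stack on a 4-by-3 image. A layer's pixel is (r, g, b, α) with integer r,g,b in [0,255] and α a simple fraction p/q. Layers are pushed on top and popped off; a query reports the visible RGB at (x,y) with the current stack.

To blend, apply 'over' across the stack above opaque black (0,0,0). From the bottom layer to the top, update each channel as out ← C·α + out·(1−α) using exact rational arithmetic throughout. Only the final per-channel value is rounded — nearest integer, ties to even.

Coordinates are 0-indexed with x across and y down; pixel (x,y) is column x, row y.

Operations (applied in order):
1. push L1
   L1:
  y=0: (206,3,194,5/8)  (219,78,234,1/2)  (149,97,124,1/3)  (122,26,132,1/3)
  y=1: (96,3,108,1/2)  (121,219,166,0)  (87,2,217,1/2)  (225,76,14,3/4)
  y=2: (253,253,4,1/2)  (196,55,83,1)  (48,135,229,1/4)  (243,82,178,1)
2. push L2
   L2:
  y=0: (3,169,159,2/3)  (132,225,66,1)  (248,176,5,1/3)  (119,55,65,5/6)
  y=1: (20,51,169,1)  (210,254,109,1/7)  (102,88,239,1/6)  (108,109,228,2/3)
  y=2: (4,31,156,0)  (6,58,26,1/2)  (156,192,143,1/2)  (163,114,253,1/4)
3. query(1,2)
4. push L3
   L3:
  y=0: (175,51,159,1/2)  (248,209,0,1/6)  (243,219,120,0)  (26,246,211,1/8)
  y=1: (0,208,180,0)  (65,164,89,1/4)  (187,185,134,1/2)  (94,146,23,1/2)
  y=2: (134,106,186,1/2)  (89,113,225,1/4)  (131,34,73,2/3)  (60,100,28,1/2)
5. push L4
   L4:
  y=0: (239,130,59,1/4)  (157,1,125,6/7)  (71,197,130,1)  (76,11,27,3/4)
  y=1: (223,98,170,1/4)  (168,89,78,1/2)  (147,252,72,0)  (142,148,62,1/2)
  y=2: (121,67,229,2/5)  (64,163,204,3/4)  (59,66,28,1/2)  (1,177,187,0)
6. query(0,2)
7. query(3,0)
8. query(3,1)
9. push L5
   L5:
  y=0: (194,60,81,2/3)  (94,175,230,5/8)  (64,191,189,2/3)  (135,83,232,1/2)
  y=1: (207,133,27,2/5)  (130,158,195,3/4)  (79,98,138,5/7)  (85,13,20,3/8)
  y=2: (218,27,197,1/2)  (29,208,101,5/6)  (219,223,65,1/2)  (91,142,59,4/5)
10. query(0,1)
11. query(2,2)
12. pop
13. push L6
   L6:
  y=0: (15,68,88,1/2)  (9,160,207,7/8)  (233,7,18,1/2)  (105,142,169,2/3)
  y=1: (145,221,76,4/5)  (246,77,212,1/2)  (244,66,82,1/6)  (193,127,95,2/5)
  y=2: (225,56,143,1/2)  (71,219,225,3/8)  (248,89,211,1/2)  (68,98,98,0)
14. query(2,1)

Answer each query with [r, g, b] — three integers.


query (1,2) [L1,L2] — begin 0,0,0
+L1 (α=1) → [196, 55, 83]
+L2 (α=1/2) → [101, 113/2, 109/2]
→ [101, 56, 54]

at x=0,y=2 over L1,L2,L3,L4:
L1 α=1/2: [253/2, 253/2, 2]
L2 α=0: [253/2, 253/2, 2]
L3 α=1/2: [521/4, 465/4, 94]
L4 α=2/5: [2531/20, 1931/20, 148]
= [127, 97, 148]

(3,0) stack=L1,L2,L3,L4; from [0,0,0]:
+L1 (α=1/3) → [122/3, 26/3, 44]
+L2 (α=5/6) → [1907/18, 851/18, 123/2]
+L3 (α=1/8) → [13817/144, 10385/144, 1283/16]
+L4 (α=3/4) → [46649/576, 15137/576, 2579/64]
rounded: [81, 26, 40]

query (3,1) [L1,L2,L3,L4] — begin 0,0,0
after L1 α=3/4: [675/4, 57, 21/2]
after L2 α=2/3: [513/4, 275/3, 311/2]
after L3 α=1/2: [889/8, 713/6, 357/4]
after L4 α=1/2: [2025/16, 1601/12, 605/8]
rounded: [127, 133, 76]

query (0,1) [L1,L2,L3,L4,L5] — begin 0,0,0
L1 α=1/2: [48, 3/2, 54]
L2 α=1: [20, 51, 169]
L3 α=0: [20, 51, 169]
L4 α=1/4: [283/4, 251/4, 677/4]
L5 α=2/5: [501/4, 1817/20, 2247/20]
= [125, 91, 112]

query (2,2) [L1,L2,L3,L4,L5] — begin 0,0,0
L1 α=1/4: [12, 135/4, 229/4]
L2 α=1/2: [84, 903/8, 801/8]
L3 α=2/3: [346/3, 1447/24, 1969/24]
L4 α=1/2: [523/6, 3031/48, 2641/48]
L5 α=1/2: [1837/12, 13735/96, 5761/96]
= [153, 143, 60]

at x=2,y=1 over L1,L2,L3,L4,L6:
after L1 α=1/2: [87/2, 1, 217/2]
after L2 α=1/6: [213/4, 31/2, 521/4]
after L3 α=1/2: [961/8, 401/4, 1057/8]
after L4 α=0: [961/8, 401/4, 1057/8]
after L6 α=1/6: [6757/48, 2269/24, 5941/48]
rounded: [141, 95, 124]


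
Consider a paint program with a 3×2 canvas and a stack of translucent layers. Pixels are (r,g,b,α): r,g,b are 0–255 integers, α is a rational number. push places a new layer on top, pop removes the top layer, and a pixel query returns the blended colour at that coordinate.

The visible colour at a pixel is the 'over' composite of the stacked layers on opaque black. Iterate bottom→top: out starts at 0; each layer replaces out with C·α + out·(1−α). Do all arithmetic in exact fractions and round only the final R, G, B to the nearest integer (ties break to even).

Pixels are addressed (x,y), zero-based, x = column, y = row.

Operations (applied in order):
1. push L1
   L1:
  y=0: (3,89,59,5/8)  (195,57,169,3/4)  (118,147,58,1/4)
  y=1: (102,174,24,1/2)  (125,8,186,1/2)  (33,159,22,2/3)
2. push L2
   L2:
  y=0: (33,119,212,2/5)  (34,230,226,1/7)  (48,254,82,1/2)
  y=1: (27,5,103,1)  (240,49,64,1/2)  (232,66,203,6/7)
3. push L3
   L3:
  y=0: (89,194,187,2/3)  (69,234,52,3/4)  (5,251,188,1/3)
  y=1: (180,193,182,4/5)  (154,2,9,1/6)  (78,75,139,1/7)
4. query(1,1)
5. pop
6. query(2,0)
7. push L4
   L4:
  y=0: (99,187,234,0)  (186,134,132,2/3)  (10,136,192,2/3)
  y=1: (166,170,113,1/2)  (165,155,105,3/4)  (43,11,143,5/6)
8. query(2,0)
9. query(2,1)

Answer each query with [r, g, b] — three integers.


(1,1) stack=L1,L2,L3; from [0,0,0]:
+L1 (α=1/2) → [125/2, 4, 93]
+L2 (α=1/2) → [605/4, 53/2, 157/2]
+L3 (α=1/6) → [3641/24, 269/12, 803/12]
rounded: [152, 22, 67]

at x=2,y=0 over L1,L2:
after L1 α=1/4: [59/2, 147/4, 29/2]
after L2 α=1/2: [155/4, 1163/8, 193/4]
→ [39, 145, 48]

at x=2,y=0 over L1,L2,L4:
L1 α=1/4: [59/2, 147/4, 29/2]
L2 α=1/2: [155/4, 1163/8, 193/4]
L4 α=2/3: [235/12, 1113/8, 1729/12]
→ [20, 139, 144]

(2,1) stack=L1,L2,L4; from [0,0,0]:
+L1 (α=2/3) → [22, 106, 44/3]
+L2 (α=6/7) → [202, 502/7, 3698/21]
+L4 (α=5/6) → [139/2, 887/42, 18713/126]
rounded: [70, 21, 149]


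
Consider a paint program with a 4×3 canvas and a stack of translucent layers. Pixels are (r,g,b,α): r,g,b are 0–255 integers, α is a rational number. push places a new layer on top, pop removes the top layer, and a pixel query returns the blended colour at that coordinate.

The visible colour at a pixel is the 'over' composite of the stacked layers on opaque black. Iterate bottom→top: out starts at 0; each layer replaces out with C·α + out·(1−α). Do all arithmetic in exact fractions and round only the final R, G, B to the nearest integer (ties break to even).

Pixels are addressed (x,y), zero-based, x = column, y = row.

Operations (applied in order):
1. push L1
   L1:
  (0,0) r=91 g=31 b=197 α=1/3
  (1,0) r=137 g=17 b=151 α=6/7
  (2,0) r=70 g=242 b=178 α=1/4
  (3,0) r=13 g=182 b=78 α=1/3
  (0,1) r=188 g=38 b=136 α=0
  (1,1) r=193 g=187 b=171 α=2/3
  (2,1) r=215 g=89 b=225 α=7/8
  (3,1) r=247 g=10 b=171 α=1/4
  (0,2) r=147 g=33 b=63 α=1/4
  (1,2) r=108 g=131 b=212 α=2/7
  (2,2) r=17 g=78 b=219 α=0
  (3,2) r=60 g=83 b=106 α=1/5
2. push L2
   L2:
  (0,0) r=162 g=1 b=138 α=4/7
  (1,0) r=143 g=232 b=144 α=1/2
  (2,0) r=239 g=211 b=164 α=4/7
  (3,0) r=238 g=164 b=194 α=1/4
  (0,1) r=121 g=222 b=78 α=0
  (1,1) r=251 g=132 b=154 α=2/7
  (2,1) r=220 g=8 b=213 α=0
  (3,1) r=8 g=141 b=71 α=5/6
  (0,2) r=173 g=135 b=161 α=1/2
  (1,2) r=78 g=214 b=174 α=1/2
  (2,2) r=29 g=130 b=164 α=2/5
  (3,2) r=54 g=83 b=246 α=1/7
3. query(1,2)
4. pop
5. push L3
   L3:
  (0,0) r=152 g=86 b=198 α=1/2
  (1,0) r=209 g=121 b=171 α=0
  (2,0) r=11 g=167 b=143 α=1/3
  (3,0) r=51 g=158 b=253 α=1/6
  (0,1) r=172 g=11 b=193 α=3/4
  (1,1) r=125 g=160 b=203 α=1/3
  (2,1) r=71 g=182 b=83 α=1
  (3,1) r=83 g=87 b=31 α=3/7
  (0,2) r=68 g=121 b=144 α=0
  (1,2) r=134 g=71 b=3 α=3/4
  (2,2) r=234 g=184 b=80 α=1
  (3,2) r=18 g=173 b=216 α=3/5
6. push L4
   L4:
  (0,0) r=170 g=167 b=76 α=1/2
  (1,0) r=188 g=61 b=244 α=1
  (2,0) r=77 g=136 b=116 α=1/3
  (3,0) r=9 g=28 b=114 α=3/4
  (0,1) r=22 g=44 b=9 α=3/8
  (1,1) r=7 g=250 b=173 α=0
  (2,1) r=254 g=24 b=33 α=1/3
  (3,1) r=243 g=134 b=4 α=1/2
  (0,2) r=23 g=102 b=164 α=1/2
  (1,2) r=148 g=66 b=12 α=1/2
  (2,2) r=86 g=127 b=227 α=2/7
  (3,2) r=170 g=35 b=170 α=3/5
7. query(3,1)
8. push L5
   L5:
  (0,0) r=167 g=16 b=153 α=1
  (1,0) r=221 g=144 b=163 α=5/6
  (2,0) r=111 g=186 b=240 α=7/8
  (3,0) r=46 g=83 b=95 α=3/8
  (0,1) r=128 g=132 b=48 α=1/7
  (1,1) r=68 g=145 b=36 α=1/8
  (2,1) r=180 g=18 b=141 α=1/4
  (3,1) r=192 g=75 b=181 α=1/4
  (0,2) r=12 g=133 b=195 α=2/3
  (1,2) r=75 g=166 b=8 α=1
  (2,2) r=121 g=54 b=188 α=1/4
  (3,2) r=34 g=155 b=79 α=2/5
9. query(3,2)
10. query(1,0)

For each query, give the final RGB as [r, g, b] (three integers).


(1,2) stack=L1,L2; from [0,0,0]:
L1 α=2/7: [216/7, 262/7, 424/7]
L2 α=1/2: [381/7, 880/7, 821/7]
→ [54, 126, 117]

at x=3,y=1 over L1,L3,L4:
after L1 α=1/4: [247/4, 5/2, 171/4]
after L3 α=3/7: [496/7, 271/7, 264/7]
after L4 α=1/2: [2197/14, 1209/14, 146/7]
→ [157, 86, 21]

(3,2) stack=L1,L3,L4,L5; from [0,0,0]:
after L1 α=1/5: [12, 83/5, 106/5]
after L3 α=3/5: [78/5, 2761/25, 3452/25]
after L4 α=3/5: [2706/25, 8147/125, 19654/125]
after L5 α=2/5: [9818/125, 63191/625, 78712/625]
= [79, 101, 126]

(1,0) stack=L1,L3,L4,L5; from [0,0,0]:
+L1 (α=6/7) → [822/7, 102/7, 906/7]
+L3 (α=0) → [822/7, 102/7, 906/7]
+L4 (α=1) → [188, 61, 244]
+L5 (α=5/6) → [431/2, 781/6, 353/2]
rounded: [216, 130, 176]


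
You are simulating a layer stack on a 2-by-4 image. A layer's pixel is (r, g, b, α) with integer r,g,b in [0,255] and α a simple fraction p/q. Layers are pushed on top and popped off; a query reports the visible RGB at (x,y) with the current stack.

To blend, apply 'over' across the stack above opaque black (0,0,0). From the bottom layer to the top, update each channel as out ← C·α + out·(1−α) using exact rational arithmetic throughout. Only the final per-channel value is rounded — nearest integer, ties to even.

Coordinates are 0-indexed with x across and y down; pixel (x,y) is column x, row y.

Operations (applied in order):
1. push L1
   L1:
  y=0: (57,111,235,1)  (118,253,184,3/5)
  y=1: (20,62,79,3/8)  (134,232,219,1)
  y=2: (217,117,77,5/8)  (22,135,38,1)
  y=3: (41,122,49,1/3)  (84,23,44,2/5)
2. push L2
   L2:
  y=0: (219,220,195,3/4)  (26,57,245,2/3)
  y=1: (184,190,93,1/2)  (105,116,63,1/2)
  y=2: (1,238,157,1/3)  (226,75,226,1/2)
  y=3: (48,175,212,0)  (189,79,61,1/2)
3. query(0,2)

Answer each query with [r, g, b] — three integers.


at x=0,y=2 over L1,L2:
+L1 (α=5/8) → [1085/8, 585/8, 385/8]
+L2 (α=1/3) → [363/4, 1537/12, 1013/12]
rounded: [91, 128, 84]


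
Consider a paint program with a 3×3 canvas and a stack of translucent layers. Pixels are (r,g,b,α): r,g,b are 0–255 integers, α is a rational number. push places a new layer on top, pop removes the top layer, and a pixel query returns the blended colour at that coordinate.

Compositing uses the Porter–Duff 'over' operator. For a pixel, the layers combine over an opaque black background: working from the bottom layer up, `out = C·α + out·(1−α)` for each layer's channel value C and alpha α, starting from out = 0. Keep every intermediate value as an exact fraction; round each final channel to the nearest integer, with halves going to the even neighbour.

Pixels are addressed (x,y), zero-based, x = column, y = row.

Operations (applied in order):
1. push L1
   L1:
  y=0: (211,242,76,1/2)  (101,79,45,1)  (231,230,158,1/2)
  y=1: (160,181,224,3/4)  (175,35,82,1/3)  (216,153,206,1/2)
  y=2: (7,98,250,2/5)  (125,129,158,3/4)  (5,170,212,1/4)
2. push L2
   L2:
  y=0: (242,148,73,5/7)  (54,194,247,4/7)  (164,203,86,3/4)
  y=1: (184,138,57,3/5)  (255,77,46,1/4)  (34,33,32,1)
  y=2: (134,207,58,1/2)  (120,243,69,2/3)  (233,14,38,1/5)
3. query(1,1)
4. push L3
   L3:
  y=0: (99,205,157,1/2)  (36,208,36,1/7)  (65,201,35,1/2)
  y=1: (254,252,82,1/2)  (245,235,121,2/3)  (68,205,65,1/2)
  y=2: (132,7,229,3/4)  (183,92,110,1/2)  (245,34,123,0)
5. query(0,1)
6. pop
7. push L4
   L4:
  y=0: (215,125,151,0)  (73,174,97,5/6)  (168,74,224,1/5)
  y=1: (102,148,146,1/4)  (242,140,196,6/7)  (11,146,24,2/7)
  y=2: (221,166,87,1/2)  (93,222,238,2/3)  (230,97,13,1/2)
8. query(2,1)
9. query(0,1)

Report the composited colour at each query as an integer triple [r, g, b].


query (1,1) [L1,L2] — begin 0,0,0
+L1 (α=1/3) → [175/3, 35/3, 82/3]
+L2 (α=1/4) → [215/2, 28, 32]
= [108, 28, 32]

(0,1) stack=L1,L2,L3; from [0,0,0]:
+L1 (α=3/4) → [120, 543/4, 168]
+L2 (α=3/5) → [792/5, 1371/10, 507/5]
+L3 (α=1/2) → [1031/5, 3891/20, 917/10]
rounded: [206, 195, 92]

at x=2,y=1 over L1,L2,L4:
+L1 (α=1/2) → [108, 153/2, 103]
+L2 (α=1) → [34, 33, 32]
+L4 (α=2/7) → [192/7, 457/7, 208/7]
rounded: [27, 65, 30]

(0,1) stack=L1,L2,L4; from [0,0,0]:
after L1 α=3/4: [120, 543/4, 168]
after L2 α=3/5: [792/5, 1371/10, 507/5]
after L4 α=1/4: [1443/10, 5593/40, 2251/20]
= [144, 140, 113]


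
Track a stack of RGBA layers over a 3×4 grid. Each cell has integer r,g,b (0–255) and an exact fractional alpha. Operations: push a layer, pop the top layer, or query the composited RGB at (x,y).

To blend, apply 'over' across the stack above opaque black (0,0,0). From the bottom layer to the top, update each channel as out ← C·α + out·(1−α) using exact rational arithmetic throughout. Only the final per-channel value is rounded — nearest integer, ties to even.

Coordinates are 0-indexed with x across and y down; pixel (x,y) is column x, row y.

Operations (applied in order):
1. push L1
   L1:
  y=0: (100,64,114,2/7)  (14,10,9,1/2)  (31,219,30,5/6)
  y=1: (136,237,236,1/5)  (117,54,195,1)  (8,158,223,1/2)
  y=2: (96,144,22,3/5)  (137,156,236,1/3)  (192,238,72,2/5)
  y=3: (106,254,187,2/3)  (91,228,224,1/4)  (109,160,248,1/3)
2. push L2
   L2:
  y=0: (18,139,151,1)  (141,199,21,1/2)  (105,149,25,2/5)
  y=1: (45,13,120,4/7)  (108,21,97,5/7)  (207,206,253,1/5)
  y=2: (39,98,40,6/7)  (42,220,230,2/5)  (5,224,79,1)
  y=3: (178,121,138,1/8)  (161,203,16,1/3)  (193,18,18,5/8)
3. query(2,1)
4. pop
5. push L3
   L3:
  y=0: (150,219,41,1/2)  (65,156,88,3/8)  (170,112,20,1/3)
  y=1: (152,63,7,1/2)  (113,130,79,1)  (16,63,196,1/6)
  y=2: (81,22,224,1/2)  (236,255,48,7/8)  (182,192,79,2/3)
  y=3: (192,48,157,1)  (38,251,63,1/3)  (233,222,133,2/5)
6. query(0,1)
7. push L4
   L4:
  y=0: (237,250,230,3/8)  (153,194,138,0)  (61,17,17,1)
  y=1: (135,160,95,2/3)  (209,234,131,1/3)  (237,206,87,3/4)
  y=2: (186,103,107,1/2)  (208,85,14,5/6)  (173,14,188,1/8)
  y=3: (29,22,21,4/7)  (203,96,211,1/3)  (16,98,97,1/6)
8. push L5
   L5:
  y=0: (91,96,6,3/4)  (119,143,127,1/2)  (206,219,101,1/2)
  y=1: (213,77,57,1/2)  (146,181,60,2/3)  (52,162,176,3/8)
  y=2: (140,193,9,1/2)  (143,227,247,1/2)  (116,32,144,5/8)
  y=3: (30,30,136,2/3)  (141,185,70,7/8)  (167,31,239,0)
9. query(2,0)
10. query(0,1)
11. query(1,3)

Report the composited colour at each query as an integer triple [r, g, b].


query (2,1) [L1,L2] — begin 0,0,0
+L1 (α=1/2) → [4, 79, 223/2]
+L2 (α=1/5) → [223/5, 522/5, 699/5]
rounded: [45, 104, 140]

query (0,1) [L1,L3] — begin 0,0,0
L1 α=1/5: [136/5, 237/5, 236/5]
L3 α=1/2: [448/5, 276/5, 271/10]
= [90, 55, 27]

(2,0) stack=L1,L3,L4,L5; from [0,0,0]:
+L1 (α=5/6) → [155/6, 365/2, 25]
+L3 (α=1/3) → [665/9, 159, 70/3]
+L4 (α=1) → [61, 17, 17]
+L5 (α=1/2) → [267/2, 118, 59]
= [134, 118, 59]

query (0,1) [L1,L3,L4,L5] — begin 0,0,0
L1 α=1/5: [136/5, 237/5, 236/5]
L3 α=1/2: [448/5, 276/5, 271/10]
L4 α=2/3: [1798/15, 1876/15, 2171/30]
L5 α=1/2: [4993/30, 3031/30, 3881/60]
→ [166, 101, 65]

at x=1,y=3 over L1,L3,L4,L5:
after L1 α=1/4: [91/4, 57, 56]
after L3 α=1/3: [167/6, 365/3, 175/3]
after L4 α=1/3: [776/9, 1018/9, 983/9]
after L5 α=7/8: [9659/72, 12673/72, 5393/72]
rounded: [134, 176, 75]


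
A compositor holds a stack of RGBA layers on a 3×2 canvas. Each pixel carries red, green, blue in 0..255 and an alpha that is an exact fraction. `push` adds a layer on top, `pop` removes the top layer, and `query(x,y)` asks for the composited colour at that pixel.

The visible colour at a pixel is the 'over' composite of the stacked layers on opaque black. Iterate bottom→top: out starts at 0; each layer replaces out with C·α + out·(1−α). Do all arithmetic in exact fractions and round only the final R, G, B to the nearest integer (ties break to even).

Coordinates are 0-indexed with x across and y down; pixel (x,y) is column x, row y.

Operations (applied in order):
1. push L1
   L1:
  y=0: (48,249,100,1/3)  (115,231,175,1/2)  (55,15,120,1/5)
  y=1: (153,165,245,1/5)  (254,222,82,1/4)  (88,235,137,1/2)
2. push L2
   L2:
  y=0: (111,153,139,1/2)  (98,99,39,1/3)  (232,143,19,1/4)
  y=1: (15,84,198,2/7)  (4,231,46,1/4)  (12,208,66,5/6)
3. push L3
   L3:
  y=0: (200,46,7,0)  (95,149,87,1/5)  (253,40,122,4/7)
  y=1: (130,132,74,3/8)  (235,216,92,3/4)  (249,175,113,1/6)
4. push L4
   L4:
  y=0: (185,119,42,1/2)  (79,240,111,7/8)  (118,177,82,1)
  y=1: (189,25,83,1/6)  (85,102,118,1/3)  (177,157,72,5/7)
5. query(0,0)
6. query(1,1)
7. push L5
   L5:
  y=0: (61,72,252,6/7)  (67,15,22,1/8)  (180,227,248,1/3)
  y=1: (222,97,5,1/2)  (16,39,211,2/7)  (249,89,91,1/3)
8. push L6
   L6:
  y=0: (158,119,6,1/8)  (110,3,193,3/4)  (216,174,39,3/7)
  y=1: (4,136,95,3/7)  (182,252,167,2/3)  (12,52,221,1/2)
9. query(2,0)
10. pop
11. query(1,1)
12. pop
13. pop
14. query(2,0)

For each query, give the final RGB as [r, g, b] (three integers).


at x=0,y=0 over L1,L2,L3,L4:
+L1 (α=1/3) → [16, 83, 100/3]
+L2 (α=1/2) → [127/2, 118, 517/6]
+L3 (α=0) → [127/2, 118, 517/6]
+L4 (α=1/2) → [497/4, 237/2, 769/12]
= [124, 118, 64]

at x=1,y=1 over L1,L2,L3,L4:
after L1 α=1/4: [127/2, 111/2, 41/2]
after L2 α=1/4: [389/8, 795/8, 215/8]
after L3 α=3/4: [6029/32, 5979/32, 2423/32]
after L4 α=1/3: [2463/16, 2537/16, 1437/16]
→ [154, 159, 90]

(2,0) stack=L1,L2,L3,L4,L5,L6; from [0,0,0]:
after L1 α=1/5: [11, 3, 24]
after L2 α=1/4: [265/4, 38, 91/4]
after L3 α=4/7: [4843/28, 274/7, 2225/28]
after L4 α=1: [118, 177, 82]
after L5 α=1/3: [416/3, 581/3, 412/3]
after L6 α=3/7: [3608/21, 3890/21, 1999/21]
= [172, 185, 95]

at x=1,y=1 over L1,L2,L3,L4,L5:
+L1 (α=1/4) → [127/2, 111/2, 41/2]
+L2 (α=1/4) → [389/8, 795/8, 215/8]
+L3 (α=3/4) → [6029/32, 5979/32, 2423/32]
+L4 (α=1/3) → [2463/16, 2537/16, 1437/16]
+L5 (α=2/7) → [12827/112, 13933/112, 1991/16]
= [115, 124, 124]

(2,0) stack=L1,L2,L3; from [0,0,0]:
+L1 (α=1/5) → [11, 3, 24]
+L2 (α=1/4) → [265/4, 38, 91/4]
+L3 (α=4/7) → [4843/28, 274/7, 2225/28]
= [173, 39, 79]


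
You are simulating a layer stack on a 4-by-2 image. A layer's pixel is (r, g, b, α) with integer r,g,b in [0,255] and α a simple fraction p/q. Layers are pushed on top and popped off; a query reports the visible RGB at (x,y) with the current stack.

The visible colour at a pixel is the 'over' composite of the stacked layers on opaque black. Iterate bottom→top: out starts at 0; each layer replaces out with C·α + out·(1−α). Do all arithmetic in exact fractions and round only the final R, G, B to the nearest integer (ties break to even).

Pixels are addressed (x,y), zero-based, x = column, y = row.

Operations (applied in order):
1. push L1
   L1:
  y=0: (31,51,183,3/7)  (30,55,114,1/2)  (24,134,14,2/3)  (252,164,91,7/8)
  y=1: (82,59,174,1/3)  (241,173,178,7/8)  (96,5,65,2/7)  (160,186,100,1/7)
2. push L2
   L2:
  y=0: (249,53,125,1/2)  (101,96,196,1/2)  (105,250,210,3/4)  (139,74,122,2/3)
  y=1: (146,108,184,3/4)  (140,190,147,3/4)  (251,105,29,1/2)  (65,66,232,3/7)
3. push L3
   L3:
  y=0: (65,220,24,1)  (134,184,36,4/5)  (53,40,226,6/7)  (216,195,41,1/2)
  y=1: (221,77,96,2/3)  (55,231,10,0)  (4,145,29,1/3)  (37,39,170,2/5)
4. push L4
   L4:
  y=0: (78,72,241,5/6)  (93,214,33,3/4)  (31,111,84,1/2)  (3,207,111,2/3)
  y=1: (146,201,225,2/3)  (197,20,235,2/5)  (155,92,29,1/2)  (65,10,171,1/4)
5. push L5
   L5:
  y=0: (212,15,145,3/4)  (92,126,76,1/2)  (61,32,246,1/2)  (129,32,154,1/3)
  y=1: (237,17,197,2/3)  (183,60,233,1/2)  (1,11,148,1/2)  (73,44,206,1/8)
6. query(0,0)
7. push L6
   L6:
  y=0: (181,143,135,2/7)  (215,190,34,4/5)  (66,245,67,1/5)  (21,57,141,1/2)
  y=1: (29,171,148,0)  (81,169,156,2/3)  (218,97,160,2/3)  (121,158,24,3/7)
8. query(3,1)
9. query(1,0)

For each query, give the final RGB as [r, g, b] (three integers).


(0,0) stack=L1,L2,L3,L4,L5; from [0,0,0]:
+L1 (α=3/7) → [93/7, 153/7, 549/7]
+L2 (α=1/2) → [918/7, 262/7, 712/7]
+L3 (α=1) → [65, 220, 24]
+L4 (α=5/6) → [455/6, 290/3, 1229/6]
+L5 (α=3/4) → [4271/24, 425/12, 3839/24]
= [178, 35, 160]

query (3,1) [L1,L2,L3,L4,L5,L6] — begin 0,0,0
after L1 α=1/7: [160/7, 186/7, 100/7]
after L2 α=3/7: [2005/49, 2130/49, 5272/49]
after L3 α=2/5: [9641/245, 10212/245, 32476/245]
after L4 α=1/4: [11212/245, 16543/490, 139323/980]
after L5 α=1/8: [13767/280, 19623/560, 168163/1120]
after L6 α=3/7: [39177/490, 85983/980, 188323/1960]
rounded: [80, 88, 96]

(1,0) stack=L1,L2,L3,L4,L5,L6; from [0,0,0]:
after L1 α=1/2: [15, 55/2, 57]
after L2 α=1/2: [58, 247/4, 253/2]
after L3 α=4/5: [594/5, 3191/20, 541/10]
after L4 α=3/4: [1989/20, 16031/80, 1531/40]
after L5 α=1/2: [3829/40, 26111/160, 4571/80]
after L6 α=4/5: [38229/200, 147711/800, 15451/400]
= [191, 185, 39]


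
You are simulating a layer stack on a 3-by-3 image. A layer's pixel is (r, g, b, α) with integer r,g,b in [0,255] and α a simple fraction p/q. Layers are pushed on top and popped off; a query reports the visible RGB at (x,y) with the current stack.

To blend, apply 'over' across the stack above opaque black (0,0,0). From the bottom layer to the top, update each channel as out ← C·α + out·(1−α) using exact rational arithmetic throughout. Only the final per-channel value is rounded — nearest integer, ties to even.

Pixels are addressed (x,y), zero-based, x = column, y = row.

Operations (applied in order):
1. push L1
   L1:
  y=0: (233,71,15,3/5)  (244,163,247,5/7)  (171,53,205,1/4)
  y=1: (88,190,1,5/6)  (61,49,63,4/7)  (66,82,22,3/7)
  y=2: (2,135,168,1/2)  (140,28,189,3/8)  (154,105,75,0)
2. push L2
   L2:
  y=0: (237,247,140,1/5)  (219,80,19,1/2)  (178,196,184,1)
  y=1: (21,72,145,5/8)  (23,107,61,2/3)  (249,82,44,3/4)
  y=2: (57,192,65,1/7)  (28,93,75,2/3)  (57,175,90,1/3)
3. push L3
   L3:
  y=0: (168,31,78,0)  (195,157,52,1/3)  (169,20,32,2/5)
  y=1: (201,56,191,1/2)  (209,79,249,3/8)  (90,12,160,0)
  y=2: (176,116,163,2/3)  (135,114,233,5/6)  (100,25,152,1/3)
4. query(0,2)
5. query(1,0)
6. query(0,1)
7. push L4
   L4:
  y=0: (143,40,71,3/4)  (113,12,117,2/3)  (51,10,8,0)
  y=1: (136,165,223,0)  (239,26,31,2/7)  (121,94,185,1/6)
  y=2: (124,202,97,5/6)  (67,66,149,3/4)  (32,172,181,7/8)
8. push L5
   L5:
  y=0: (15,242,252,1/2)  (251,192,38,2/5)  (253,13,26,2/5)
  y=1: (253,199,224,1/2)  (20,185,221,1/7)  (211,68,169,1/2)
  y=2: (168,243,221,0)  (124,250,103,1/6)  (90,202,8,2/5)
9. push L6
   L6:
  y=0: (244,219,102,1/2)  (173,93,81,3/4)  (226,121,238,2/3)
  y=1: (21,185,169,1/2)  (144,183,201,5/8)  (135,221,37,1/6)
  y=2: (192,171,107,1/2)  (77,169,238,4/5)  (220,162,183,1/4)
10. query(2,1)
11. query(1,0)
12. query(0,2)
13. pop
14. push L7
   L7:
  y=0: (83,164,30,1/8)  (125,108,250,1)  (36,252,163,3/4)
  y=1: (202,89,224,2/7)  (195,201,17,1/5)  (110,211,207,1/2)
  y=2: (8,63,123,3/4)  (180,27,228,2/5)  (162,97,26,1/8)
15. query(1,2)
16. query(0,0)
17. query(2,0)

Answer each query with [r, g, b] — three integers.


at x=0,y=2 over L1,L2,L3:
L1 α=1/2: [1, 135/2, 84]
L2 α=1/7: [9, 597/7, 569/7]
L3 α=2/3: [361/3, 2221/21, 2851/21]
→ [120, 106, 136]

(1,0) stack=L1,L2,L3; from [0,0,0]:
after L1 α=5/7: [1220/7, 815/7, 1235/7]
after L2 α=1/2: [2753/14, 1375/14, 684/7]
after L3 α=1/3: [4118/21, 2474/21, 1732/21]
rounded: [196, 118, 82]

(0,1) stack=L1,L2,L3; from [0,0,0]:
+L1 (α=5/6) → [220/3, 475/3, 5/6]
+L2 (α=5/8) → [325/8, 835/8, 1455/16]
+L3 (α=1/2) → [1933/16, 1283/16, 4511/32]
= [121, 80, 141]

(2,1) stack=L1,L2,L3,L4,L5,L6; from [0,0,0]:
L1 α=3/7: [198/7, 246/7, 66/7]
L2 α=3/4: [5427/28, 492/7, 495/14]
L3 α=0: [5427/28, 492/7, 495/14]
L4 α=1/6: [30523/168, 1559/21, 5065/84]
L5 α=1/2: [65971/336, 2987/42, 19261/168]
L6 α=1/6: [375215/2016, 24217/252, 102521/1008]
rounded: [186, 96, 102]

(1,0) stack=L1,L2,L3,L4,L5,L6; from [0,0,0]:
after L1 α=5/7: [1220/7, 815/7, 1235/7]
after L2 α=1/2: [2753/14, 1375/14, 684/7]
after L3 α=1/3: [4118/21, 2474/21, 1732/21]
after L4 α=2/3: [8864/63, 2978/63, 6646/63]
after L5 α=2/5: [19406/105, 11042/105, 8242/105]
after L6 α=3/4: [73901/420, 40337/420, 33757/420]
→ [176, 96, 80]

query (0,2) [L1,L2,L3,L4,L5,L6] — begin 0,0,0
L1 α=1/2: [1, 135/2, 84]
L2 α=1/7: [9, 597/7, 569/7]
L3 α=2/3: [361/3, 2221/21, 2851/21]
L4 α=5/6: [2221/18, 23431/126, 6518/63]
L5 α=0: [2221/18, 23431/126, 6518/63]
L6 α=1/2: [5677/36, 44977/252, 13259/126]
→ [158, 178, 105]

query (1,2) [L1,L2,L3,L4,L5,L7] — begin 0,0,0
after L1 α=3/8: [105/2, 21/2, 567/8]
after L2 α=2/3: [217/6, 131/2, 589/8]
after L3 α=5/6: [4267/36, 1271/12, 3303/16]
after L4 α=3/4: [11503/144, 3647/48, 10455/64]
after L5 α=1/6: [75371/864, 30235/288, 58867/384]
after L7 α=2/5: [179051/1440, 35419/480, 23447/128]
→ [124, 74, 183]

(0,0) stack=L1,L2,L3,L4,L5,L7; from [0,0,0]:
+L1 (α=3/5) → [699/5, 213/5, 9]
+L2 (α=1/5) → [3981/25, 2087/25, 176/5]
+L3 (α=0) → [3981/25, 2087/25, 176/5]
+L4 (α=3/4) → [7353/50, 5087/100, 1241/20]
+L5 (α=1/2) → [8103/100, 29287/200, 6281/40]
+L7 (α=1/8) → [65021/800, 237809/1600, 45167/320]
→ [81, 149, 141]

(2,0) stack=L1,L2,L3,L4,L5,L7; from [0,0,0]:
L1 α=1/4: [171/4, 53/4, 205/4]
L2 α=1: [178, 196, 184]
L3 α=2/5: [872/5, 628/5, 616/5]
L4 α=0: [872/5, 628/5, 616/5]
L5 α=2/5: [5146/25, 2014/25, 2108/25]
L7 α=3/4: [3923/50, 10457/50, 14333/100]
rounded: [78, 209, 143]


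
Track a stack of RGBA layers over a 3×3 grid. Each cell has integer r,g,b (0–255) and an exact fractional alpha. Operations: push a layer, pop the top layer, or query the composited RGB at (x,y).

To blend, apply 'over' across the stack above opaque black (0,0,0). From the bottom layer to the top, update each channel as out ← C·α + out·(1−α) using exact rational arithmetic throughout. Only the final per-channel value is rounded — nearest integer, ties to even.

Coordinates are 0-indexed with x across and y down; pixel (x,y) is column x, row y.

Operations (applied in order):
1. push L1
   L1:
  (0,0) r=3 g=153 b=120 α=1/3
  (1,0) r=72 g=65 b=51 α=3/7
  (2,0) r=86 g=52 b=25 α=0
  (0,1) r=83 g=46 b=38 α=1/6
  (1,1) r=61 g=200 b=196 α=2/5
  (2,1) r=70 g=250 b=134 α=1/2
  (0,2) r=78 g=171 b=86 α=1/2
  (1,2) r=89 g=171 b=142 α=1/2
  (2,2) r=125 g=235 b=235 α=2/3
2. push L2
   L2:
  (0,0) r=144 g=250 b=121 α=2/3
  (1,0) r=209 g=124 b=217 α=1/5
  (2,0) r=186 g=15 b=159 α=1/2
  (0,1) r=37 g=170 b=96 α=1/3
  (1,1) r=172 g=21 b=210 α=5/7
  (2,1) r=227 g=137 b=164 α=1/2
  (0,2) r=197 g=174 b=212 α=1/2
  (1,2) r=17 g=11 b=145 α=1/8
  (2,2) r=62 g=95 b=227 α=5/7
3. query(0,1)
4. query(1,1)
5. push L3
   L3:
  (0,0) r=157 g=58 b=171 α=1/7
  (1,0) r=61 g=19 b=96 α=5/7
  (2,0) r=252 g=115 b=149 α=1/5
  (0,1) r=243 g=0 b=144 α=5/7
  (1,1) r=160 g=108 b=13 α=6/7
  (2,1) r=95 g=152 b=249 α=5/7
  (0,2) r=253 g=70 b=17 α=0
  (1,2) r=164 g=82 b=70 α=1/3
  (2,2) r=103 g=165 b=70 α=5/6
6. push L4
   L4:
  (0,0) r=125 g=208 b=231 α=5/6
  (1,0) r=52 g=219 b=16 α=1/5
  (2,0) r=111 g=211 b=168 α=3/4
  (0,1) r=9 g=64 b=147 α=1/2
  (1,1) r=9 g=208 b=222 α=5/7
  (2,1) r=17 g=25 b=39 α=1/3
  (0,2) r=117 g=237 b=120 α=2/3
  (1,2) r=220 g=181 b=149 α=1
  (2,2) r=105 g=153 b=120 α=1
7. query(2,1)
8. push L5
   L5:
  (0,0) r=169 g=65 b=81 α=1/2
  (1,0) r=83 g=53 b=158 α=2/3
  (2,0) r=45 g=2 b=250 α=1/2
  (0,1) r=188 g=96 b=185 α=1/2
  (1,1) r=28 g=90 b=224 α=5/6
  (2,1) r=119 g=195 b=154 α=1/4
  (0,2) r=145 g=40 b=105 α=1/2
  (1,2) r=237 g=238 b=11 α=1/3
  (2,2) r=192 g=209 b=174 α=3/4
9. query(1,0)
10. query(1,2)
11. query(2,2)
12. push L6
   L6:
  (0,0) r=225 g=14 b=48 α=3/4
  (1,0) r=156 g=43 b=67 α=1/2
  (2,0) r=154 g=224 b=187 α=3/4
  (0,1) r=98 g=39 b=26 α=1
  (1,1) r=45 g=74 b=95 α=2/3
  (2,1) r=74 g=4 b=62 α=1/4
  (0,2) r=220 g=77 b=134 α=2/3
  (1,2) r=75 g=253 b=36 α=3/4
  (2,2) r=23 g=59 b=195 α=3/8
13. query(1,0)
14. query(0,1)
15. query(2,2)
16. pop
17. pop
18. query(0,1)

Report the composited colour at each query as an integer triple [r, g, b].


query (0,1) [L1,L2] — begin 0,0,0
after L1 α=1/6: [83/6, 23/3, 19/3]
after L2 α=1/3: [194/9, 556/9, 326/9]
rounded: [22, 62, 36]

query (1,1) [L1,L2] — begin 0,0,0
after L1 α=2/5: [122/5, 80, 392/5]
after L2 α=5/7: [4544/35, 265/7, 862/5]
→ [130, 38, 172]

(2,1) stack=L1,L2,L3,L4; from [0,0,0]:
L1 α=1/2: [35, 125, 67]
L2 α=1/2: [131, 131, 231/2]
L3 α=5/7: [737/7, 146, 1476/7]
L4 α=1/3: [531/7, 317/3, 1075/7]
= [76, 106, 154]

query (1,0) [L1,L2,L3,L4,L5] — begin 0,0,0
+L1 (α=3/7) → [216/7, 195/7, 153/7]
+L2 (α=1/5) → [2327/35, 1648/35, 2131/35]
+L3 (α=5/7) → [15329/245, 6621/245, 21062/245]
+L4 (α=1/5) → [74056/1225, 80139/1225, 88168/1225]
+L5 (α=2/3) → [277406/3675, 209989/3675, 475268/3675]
→ [75, 57, 129]

query (1,2) [L1,L2,L3,L4,L5] — begin 0,0,0
+L1 (α=1/2) → [89/2, 171/2, 71]
+L2 (α=1/8) → [657/16, 1219/16, 321/4]
+L3 (α=1/3) → [1969/24, 625/8, 461/6]
+L4 (α=1) → [220, 181, 149]
+L5 (α=1/3) → [677/3, 200, 103]
rounded: [226, 200, 103]

(2,2) stack=L1,L2,L3,L4,L5; from [0,0,0]:
+L1 (α=2/3) → [250/3, 470/3, 470/3]
+L2 (α=5/7) → [1430/21, 2365/21, 4345/21]
+L3 (α=5/6) → [12245/126, 9845/63, 11695/126]
+L4 (α=1) → [105, 153, 120]
+L5 (α=3/4) → [681/4, 195, 321/2]
→ [170, 195, 160]

(1,0) stack=L1,L2,L3,L4,L5,L6; from [0,0,0]:
+L1 (α=3/7) → [216/7, 195/7, 153/7]
+L2 (α=1/5) → [2327/35, 1648/35, 2131/35]
+L3 (α=5/7) → [15329/245, 6621/245, 21062/245]
+L4 (α=1/5) → [74056/1225, 80139/1225, 88168/1225]
+L5 (α=2/3) → [277406/3675, 209989/3675, 475268/3675]
+L6 (α=1/2) → [425353/3675, 184007/3675, 721493/7350]
rounded: [116, 50, 98]

(0,1) stack=L1,L2,L3,L4,L5,L6; from [0,0,0]:
after L1 α=1/6: [83/6, 23/3, 19/3]
after L2 α=1/3: [194/9, 556/9, 326/9]
after L3 α=5/7: [11323/63, 1112/63, 7132/63]
after L4 α=1/2: [5945/63, 2572/63, 16393/126]
after L5 α=1/2: [17789/126, 4310/63, 39703/252]
after L6 α=1: [98, 39, 26]
rounded: [98, 39, 26]

at x=2,y=2 over L1,L2,L3,L4,L5,L6:
after L1 α=2/3: [250/3, 470/3, 470/3]
after L2 α=5/7: [1430/21, 2365/21, 4345/21]
after L3 α=5/6: [12245/126, 9845/63, 11695/126]
after L4 α=1: [105, 153, 120]
after L5 α=3/4: [681/4, 195, 321/2]
after L6 α=3/8: [3681/32, 144, 2775/16]
= [115, 144, 173]

(0,1) stack=L1,L2,L3,L4; from [0,0,0]:
+L1 (α=1/6) → [83/6, 23/3, 19/3]
+L2 (α=1/3) → [194/9, 556/9, 326/9]
+L3 (α=5/7) → [11323/63, 1112/63, 7132/63]
+L4 (α=1/2) → [5945/63, 2572/63, 16393/126]
rounded: [94, 41, 130]
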